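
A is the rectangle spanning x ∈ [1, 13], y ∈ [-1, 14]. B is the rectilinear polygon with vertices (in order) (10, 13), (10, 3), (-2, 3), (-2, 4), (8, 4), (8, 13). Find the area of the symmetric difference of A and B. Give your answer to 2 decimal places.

|A| = 180, |B| = 30, |A∩B| = 27.
|A △ B| = |A| + |B| − 2·|A∩B| = 180 + 30 − 54 = 156.00.

156.00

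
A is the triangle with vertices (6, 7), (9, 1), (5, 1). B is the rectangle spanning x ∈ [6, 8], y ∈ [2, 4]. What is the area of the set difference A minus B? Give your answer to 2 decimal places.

8.25

|A| = 12, |A∩B| = 3.75.
|A ∖ B| = |A| − |A∩B| = 12 − 3.75 = 8.25.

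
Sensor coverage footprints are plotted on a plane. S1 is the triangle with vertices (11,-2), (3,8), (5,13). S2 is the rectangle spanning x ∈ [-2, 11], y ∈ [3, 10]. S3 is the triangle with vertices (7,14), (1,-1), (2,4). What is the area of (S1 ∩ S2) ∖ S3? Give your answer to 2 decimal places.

19.72

|S1 ∩ S2| = 21.4.
|(S1 ∩ S2) ∩ S3| = 1.6821.
|(S1 ∩ S2) ∖ S3| = 21.4 − 1.6821 = 19.72.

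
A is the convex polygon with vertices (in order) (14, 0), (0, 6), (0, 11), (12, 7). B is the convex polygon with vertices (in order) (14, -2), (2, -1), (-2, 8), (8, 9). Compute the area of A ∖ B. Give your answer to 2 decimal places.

24.44

|A| = 73, |A∩B| = 48.5628.
|A ∖ B| = |A| − |A∩B| = 73 − 48.5628 = 24.44.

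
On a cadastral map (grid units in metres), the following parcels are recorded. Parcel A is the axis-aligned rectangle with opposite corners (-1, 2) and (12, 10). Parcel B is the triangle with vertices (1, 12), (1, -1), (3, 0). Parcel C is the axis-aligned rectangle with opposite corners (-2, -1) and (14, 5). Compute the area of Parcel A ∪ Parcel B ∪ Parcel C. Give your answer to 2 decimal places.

By inclusion–exclusion:
Individual areas: |Parcel A| = 104, |Parcel B| = 13, |Parcel C| = 96.
|Parcel A∩Parcel B| = 8.
|Parcel A∩Parcel C|: x∈[-1,12], y∈[2,5] → 13·3 = 39.
|Parcel B∩Parcel C| = 8.9167.
|Parcel A∩Parcel B∩Parcel C| = 4.25.
|Parcel A ∪ Parcel B ∪ Parcel C| = 213 − 55.9167 + 4.25 = 161.33.

161.33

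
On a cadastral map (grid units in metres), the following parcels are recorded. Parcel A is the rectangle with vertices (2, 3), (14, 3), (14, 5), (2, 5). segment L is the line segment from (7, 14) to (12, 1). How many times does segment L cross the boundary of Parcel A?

The segment meets the boundary at (10.462,5), (11.231,3).

2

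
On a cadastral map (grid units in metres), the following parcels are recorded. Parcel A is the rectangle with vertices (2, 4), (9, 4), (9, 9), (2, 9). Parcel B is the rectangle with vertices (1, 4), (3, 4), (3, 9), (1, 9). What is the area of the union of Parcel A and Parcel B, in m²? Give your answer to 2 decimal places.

By inclusion–exclusion:
Individual areas: |Parcel A| = 35, |Parcel B| = 10.
|Parcel A∩Parcel B|: x∈[2,3], y∈[4,9] → 1·5 = 5.
|Parcel A ∪ Parcel B| = 45 − 5 = 40.00.

40.00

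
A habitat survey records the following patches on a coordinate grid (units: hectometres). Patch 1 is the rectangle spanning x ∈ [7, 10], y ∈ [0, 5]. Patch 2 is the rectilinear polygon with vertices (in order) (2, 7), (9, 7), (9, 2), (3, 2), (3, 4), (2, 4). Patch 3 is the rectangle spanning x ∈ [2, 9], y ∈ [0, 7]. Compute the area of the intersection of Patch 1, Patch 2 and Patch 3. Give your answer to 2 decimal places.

The intersection is the polygon with vertices (9,5), (9,2), (7,2), (7,5).
By the shoelace formula its area is 6.00.

6.00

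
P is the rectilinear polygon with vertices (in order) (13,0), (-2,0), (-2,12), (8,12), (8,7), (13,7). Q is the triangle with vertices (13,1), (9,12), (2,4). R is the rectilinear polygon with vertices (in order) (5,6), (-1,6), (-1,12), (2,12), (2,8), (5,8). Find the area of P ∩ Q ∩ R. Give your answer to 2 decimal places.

0.89

The intersection is the polygon with vertices (5,7.429), (5,6), (3.75,6).
By the shoelace formula its area is 0.89.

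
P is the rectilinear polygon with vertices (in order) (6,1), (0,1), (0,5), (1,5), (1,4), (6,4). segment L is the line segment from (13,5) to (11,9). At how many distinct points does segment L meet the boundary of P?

0

The segment lies entirely outside P and never meets its boundary.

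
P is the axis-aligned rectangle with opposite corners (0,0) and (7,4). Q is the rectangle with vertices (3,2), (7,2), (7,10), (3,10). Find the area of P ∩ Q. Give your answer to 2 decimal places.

|P∩Q|: x∈[3,7], y∈[2,4] → 4·2 = 8.

8.00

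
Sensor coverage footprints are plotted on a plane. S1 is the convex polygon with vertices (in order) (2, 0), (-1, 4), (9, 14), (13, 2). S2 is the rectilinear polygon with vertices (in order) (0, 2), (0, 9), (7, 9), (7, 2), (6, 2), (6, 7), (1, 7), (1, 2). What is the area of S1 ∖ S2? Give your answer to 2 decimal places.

88.67

|S1| = 105, |S1∩S2| = 16.3333.
|S1 ∖ S2| = |S1| − |S1∩S2| = 105 − 16.3333 = 88.67.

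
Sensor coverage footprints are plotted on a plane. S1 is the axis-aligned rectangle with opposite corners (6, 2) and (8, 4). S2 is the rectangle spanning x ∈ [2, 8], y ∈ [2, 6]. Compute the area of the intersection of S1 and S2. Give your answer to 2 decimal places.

4.00

|S1∩S2|: x∈[6,8], y∈[2,4] → 2·2 = 4.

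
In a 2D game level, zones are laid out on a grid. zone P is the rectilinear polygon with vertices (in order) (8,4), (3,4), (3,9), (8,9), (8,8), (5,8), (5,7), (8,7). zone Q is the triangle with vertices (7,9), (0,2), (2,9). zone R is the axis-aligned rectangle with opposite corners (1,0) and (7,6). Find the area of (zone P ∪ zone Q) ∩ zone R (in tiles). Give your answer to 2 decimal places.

11.96

The region (zone P ∪ zone Q) ∩ zone R is the polygon with vertices (3,5), (1,3), (1,5.5), (1.143,6), (7,6), (7,4), (3,4).
By the shoelace formula its area is 11.96.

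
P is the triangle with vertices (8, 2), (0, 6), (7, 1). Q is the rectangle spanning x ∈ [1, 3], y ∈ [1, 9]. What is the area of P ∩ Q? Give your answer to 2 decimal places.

0.86

The intersection is the polygon with vertices (3,4.5), (3,3.857), (1,5.286), (1,5.5).
By the shoelace formula its area is 0.86.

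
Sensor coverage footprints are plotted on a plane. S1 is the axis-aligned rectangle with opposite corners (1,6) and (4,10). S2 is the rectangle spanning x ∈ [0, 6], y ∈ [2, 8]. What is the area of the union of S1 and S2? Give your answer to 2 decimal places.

42.00

By inclusion–exclusion:
Individual areas: |S1| = 12, |S2| = 36.
|S1∩S2|: x∈[1,4], y∈[6,8] → 3·2 = 6.
|S1 ∪ S2| = 48 − 6 = 42.00.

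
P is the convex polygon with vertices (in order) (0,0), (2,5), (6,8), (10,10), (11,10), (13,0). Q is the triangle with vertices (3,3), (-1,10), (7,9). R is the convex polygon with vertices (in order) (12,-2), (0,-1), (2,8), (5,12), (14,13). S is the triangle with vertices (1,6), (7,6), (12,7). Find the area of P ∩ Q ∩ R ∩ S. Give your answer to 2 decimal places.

0.49

The intersection is the polygon with vertices (5,6), (3.333,6), (3.655,6.241), (5.258,6.387).
By the shoelace formula its area is 0.49.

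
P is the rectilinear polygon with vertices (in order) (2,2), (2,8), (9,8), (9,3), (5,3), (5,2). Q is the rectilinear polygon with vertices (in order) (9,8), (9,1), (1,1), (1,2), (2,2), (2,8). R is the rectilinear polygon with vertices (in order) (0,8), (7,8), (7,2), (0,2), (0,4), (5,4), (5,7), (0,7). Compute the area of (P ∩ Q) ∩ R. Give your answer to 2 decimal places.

19.00

|P ∩ Q| = 38.
|(P ∩ Q) ∩ R| = 19.00.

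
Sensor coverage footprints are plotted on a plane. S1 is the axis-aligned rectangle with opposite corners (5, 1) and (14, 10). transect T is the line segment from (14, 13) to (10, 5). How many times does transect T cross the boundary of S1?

The segment meets the boundary at (12.5,10).

1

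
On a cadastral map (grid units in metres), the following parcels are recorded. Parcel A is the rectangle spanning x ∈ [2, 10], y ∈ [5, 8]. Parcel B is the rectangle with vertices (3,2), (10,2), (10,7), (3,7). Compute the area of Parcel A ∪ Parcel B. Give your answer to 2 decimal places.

45.00

By inclusion–exclusion:
Individual areas: |Parcel A| = 24, |Parcel B| = 35.
|Parcel A∩Parcel B|: x∈[3,10], y∈[5,7] → 7·2 = 14.
|Parcel A ∪ Parcel B| = 59 − 14 = 45.00.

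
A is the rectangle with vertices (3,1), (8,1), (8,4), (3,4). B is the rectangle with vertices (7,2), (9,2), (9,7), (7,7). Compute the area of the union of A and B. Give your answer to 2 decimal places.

23.00

By inclusion–exclusion:
Individual areas: |A| = 15, |B| = 10.
|A∩B|: x∈[7,8], y∈[2,4] → 1·2 = 2.
|A ∪ B| = 25 − 2 = 23.00.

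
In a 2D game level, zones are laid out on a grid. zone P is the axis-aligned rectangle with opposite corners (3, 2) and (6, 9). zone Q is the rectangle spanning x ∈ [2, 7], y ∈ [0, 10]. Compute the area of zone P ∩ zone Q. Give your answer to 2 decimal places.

21.00

|zone P∩zone Q|: x∈[3,6], y∈[2,9] → 3·7 = 21.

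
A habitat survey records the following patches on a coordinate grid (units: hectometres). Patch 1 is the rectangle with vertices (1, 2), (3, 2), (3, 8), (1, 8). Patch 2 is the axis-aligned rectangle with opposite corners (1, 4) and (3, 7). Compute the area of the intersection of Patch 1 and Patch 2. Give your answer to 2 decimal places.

|Patch 1∩Patch 2|: x∈[1,3], y∈[4,7] → 2·3 = 6.

6.00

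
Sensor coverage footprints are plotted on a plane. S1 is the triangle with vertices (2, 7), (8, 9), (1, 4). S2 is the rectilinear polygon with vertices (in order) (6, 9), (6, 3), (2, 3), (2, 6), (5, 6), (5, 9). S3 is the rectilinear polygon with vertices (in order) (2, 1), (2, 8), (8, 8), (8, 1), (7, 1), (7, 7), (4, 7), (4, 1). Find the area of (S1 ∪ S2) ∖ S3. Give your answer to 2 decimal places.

|S1 ∪ S2| = 20.8905.
|(S1 ∪ S2) ∩ S3| = 10.6143.
|(S1 ∪ S2) ∖ S3| = 20.8905 − 10.6143 = 10.28.

10.28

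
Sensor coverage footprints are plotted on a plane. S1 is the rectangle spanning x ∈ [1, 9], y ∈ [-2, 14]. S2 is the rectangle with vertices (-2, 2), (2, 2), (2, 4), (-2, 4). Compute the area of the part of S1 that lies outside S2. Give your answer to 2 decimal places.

126.00

|S1∩S2|: x∈[1,2], y∈[2,4] → 1·2 = 2.
|S1| = 128.
|S1 ∖ S2| = |S1| − |S1∩S2| = 128 − 2 = 126.00.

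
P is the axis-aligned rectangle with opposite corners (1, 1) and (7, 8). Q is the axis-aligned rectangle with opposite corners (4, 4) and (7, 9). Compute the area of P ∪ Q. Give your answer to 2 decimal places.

45.00

By inclusion–exclusion:
Individual areas: |P| = 42, |Q| = 15.
|P∩Q|: x∈[4,7], y∈[4,8] → 3·4 = 12.
|P ∪ Q| = 57 − 12 = 45.00.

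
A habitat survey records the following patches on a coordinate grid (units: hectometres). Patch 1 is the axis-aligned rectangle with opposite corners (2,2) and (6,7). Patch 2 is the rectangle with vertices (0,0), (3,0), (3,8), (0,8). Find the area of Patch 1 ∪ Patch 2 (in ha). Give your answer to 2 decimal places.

39.00

By inclusion–exclusion:
Individual areas: |Patch 1| = 20, |Patch 2| = 24.
|Patch 1∩Patch 2|: x∈[2,3], y∈[2,7] → 1·5 = 5.
|Patch 1 ∪ Patch 2| = 44 − 5 = 39.00.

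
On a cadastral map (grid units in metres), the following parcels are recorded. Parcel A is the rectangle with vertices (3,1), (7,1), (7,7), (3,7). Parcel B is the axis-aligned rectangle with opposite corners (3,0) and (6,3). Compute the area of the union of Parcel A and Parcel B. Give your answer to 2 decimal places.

By inclusion–exclusion:
Individual areas: |Parcel A| = 24, |Parcel B| = 9.
|Parcel A∩Parcel B|: x∈[3,6], y∈[1,3] → 3·2 = 6.
|Parcel A ∪ Parcel B| = 33 − 6 = 27.00.

27.00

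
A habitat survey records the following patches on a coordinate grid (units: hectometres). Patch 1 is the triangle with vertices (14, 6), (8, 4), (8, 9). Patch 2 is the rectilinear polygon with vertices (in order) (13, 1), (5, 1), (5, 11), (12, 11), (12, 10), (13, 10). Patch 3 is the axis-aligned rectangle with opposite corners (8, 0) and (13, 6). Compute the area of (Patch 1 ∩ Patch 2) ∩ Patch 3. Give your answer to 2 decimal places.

5.83

The region (Patch 1 ∩ Patch 2) ∩ Patch 3 is the polygon with vertices (8,6), (13,6), (13,5.667), (8,4).
By the shoelace formula its area is 5.83.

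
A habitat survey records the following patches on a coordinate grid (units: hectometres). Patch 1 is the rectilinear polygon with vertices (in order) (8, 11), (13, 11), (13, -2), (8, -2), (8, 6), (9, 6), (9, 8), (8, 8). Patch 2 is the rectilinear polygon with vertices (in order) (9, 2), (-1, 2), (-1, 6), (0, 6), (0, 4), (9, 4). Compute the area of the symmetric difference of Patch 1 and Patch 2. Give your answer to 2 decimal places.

|Patch 1| = 63, |Patch 2| = 22, |Patch 1∩Patch 2| = 2.
|Patch 1 △ Patch 2| = |Patch 1| + |Patch 2| − 2·|Patch 1∩Patch 2| = 63 + 22 − 4 = 81.00.

81.00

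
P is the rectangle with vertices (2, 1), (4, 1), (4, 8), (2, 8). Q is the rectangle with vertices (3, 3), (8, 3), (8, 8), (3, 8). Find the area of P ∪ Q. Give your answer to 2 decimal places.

By inclusion–exclusion:
Individual areas: |P| = 14, |Q| = 25.
|P∩Q|: x∈[3,4], y∈[3,8] → 1·5 = 5.
|P ∪ Q| = 39 − 5 = 34.00.

34.00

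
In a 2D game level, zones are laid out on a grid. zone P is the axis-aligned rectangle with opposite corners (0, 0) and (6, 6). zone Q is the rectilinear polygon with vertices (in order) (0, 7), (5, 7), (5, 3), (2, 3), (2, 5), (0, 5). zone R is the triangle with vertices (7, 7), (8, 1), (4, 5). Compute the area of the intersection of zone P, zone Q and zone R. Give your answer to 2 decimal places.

0.83

The intersection is the polygon with vertices (5,4), (4,5), (5,5.667).
By the shoelace formula its area is 0.83.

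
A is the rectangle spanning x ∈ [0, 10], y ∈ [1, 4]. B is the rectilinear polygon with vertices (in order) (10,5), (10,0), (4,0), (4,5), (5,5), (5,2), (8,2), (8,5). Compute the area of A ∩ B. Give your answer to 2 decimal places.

12.00

The intersection is the polygon with vertices (10,1), (4,1), (4,4), (5,4), (5,2), (8,2), (8,4), (10,4).
By the shoelace formula its area is 12.00.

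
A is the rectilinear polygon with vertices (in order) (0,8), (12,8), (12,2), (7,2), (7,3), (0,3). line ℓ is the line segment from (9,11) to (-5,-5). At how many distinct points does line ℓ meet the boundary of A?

The segment meets the boundary at (2,3), (6.375,8).

2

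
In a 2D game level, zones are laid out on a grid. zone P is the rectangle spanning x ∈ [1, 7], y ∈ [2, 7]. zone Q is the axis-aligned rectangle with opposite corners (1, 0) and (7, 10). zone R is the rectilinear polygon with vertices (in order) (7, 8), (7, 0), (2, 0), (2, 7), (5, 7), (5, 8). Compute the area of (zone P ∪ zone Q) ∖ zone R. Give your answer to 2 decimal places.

23.00

|zone P ∪ zone Q| = 60.
|(zone P ∪ zone Q) ∩ zone R| = 37.
|(zone P ∪ zone Q) ∖ zone R| = 60 − 37 = 23.00.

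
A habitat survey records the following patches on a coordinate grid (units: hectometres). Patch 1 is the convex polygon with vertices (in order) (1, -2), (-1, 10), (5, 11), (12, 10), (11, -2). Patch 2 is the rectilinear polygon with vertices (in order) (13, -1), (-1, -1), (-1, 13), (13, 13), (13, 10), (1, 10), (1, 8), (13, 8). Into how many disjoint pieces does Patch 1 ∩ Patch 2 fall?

1

Patch 1 ∩ Patch 2 is a single connected region.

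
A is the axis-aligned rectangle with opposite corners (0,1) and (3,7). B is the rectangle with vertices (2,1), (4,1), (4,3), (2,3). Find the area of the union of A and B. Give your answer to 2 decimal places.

20.00

By inclusion–exclusion:
Individual areas: |A| = 18, |B| = 4.
|A∩B|: x∈[2,3], y∈[1,3] → 1·2 = 2.
|A ∪ B| = 22 − 2 = 20.00.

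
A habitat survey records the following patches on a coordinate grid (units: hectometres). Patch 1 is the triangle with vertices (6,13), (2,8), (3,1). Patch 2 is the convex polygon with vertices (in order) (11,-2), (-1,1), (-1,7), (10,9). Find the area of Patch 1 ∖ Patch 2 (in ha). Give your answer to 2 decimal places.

|Patch 1| = 16.5, |Patch 1∩Patch 2| = 9.0772.
|Patch 1 ∖ Patch 2| = |Patch 1| − |Patch 1∩Patch 2| = 16.5 − 9.0772 = 7.42.

7.42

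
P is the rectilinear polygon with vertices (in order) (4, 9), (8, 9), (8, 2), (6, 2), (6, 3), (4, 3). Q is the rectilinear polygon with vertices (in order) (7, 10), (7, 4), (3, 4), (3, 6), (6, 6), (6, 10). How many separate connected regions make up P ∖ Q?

P ∖ Q splits into 2 disjoint pieces (area 6, area 11).

2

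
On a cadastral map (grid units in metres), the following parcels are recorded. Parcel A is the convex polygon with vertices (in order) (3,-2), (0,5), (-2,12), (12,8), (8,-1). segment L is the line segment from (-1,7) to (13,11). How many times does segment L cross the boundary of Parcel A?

The segment meets the boundary at (7.25,9.357), (-0.604,7.113).

2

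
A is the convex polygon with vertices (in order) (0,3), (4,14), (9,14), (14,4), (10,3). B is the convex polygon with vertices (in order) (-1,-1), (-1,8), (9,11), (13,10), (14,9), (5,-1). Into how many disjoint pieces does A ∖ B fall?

A ∖ B splits into 2 disjoint pieces (area 25.4541, area 10.1821).

2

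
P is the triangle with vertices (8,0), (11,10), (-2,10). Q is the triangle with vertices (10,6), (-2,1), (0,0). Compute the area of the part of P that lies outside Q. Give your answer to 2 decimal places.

62.42

|P| = 65, |P∩Q| = 2.5831.
|P ∖ Q| = |P| − |P∩Q| = 65 − 2.5831 = 62.42.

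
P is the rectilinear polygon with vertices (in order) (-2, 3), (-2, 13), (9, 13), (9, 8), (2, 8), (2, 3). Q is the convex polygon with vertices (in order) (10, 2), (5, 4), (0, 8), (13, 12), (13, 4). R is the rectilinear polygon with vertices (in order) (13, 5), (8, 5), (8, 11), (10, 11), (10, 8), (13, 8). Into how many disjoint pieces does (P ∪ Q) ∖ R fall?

2

(P ∪ Q) ∖ R splits into 2 disjoint pieces (area 105.4, area 10.625).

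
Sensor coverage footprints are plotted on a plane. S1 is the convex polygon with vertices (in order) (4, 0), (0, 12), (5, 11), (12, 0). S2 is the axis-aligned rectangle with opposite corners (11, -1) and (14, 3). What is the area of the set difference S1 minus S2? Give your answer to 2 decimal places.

|S1| = 72, |S1∩S2| = 0.7857.
|S1 ∖ S2| = |S1| − |S1∩S2| = 72 − 0.7857 = 71.21.

71.21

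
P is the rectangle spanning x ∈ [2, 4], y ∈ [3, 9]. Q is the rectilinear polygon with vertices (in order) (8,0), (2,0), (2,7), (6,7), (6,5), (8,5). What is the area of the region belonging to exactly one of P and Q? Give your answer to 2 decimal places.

34.00

|P| = 12, |Q| = 38, |P∩Q| = 8.
|P △ Q| = |P| + |Q| − 2·|P∩Q| = 12 + 38 − 16 = 34.00.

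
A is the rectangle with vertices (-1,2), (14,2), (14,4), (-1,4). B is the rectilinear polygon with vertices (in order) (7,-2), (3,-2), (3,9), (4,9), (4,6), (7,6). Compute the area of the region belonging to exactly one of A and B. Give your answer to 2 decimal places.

49.00

|A| = 30, |B| = 35, |A∩B| = 8.
|A △ B| = |A| + |B| − 2·|A∩B| = 30 + 35 − 16 = 49.00.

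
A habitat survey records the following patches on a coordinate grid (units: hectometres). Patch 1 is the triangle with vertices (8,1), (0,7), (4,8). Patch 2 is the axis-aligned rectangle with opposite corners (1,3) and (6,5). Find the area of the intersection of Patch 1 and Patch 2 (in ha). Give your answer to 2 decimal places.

3.93

The intersection is the polygon with vertices (2.667,5), (5.714,5), (6,4.5), (6,3), (5.333,3).
By the shoelace formula its area is 3.93.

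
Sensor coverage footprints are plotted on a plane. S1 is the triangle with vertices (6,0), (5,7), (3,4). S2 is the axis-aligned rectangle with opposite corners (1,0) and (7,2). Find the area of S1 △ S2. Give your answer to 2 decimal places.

|S1| = 8.5, |S2| = 12, |S1∩S2| = 1.2143.
|S1 △ S2| = |S1| + |S2| − 2·|S1∩S2| = 8.5 + 12 − 2.4286 = 18.07.

18.07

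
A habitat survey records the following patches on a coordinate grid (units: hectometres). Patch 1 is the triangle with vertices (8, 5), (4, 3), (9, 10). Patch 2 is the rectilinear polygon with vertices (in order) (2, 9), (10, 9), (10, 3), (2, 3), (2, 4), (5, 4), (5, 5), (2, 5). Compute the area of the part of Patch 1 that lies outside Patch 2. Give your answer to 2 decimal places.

0.31

|Patch 1| = 9, |Patch 1∩Patch 2| = 8.6857.
|Patch 1 ∖ Patch 2| = |Patch 1| − |Patch 1∩Patch 2| = 9 − 8.6857 = 0.31.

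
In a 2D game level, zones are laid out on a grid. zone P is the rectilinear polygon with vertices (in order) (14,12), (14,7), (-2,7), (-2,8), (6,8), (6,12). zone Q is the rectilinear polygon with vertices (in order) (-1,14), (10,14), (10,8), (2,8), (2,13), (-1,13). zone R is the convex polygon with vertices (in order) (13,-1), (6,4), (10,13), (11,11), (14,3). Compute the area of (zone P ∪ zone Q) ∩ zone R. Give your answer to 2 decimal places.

15.75

The region (zone P ∪ zone Q) ∩ zone R is the polygon with vertices (7.333,7), (10,13), (10,12), (10.5,12), (11,11), (12.5,7).
By the shoelace formula its area is 15.75.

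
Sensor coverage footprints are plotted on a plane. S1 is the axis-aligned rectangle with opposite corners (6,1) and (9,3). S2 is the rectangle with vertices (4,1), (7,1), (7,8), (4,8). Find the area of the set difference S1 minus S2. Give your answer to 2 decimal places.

|S1∩S2|: x∈[6,7], y∈[1,3] → 1·2 = 2.
|S1| = 6.
|S1 ∖ S2| = |S1| − |S1∩S2| = 6 − 2 = 4.00.

4.00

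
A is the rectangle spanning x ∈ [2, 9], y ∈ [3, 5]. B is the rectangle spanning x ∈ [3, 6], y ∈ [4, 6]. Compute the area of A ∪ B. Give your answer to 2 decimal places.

By inclusion–exclusion:
Individual areas: |A| = 14, |B| = 6.
|A∩B|: x∈[3,6], y∈[4,5] → 3·1 = 3.
|A ∪ B| = 20 − 3 = 17.00.

17.00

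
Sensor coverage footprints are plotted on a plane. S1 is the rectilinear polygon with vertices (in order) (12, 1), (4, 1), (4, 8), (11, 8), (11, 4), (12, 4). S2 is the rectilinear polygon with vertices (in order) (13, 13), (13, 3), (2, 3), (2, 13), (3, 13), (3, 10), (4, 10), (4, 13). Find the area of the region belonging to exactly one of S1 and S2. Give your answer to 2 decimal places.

87.00

|S1| = 52, |S2| = 107, |S1∩S2| = 36.
|S1 △ S2| = |S1| + |S2| − 2·|S1∩S2| = 52 + 107 − 72 = 87.00.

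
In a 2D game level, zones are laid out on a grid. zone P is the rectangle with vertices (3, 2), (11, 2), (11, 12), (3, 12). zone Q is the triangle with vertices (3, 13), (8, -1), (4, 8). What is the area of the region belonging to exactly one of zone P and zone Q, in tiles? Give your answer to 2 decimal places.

|zone P| = 80, |zone Q| = 5.5, |zone P∩zone Q| = 5.0286.
|zone P △ zone Q| = |zone P| + |zone Q| − 2·|zone P∩zone Q| = 80 + 5.5 − 10.0571 = 75.44.

75.44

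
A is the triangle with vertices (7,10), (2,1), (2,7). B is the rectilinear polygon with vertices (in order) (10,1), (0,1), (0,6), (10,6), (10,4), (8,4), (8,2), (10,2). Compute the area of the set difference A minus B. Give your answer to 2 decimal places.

|A| = 15, |A∩B| = 6.9444.
|A ∖ B| = |A| − |A∩B| = 15 − 6.9444 = 8.06.

8.06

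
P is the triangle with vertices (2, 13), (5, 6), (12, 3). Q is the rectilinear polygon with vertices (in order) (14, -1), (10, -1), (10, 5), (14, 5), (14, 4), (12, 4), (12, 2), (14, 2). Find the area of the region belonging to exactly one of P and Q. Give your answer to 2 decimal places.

|P| = 20, |Q| = 20, |P∩Q| = 1.1429.
|P △ Q| = |P| + |Q| − 2·|P∩Q| = 20 + 20 − 2.2857 = 37.71.

37.71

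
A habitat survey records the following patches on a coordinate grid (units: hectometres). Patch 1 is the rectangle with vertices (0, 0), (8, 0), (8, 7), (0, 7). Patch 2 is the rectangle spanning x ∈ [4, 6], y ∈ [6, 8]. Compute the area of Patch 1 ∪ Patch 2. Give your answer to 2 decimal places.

By inclusion–exclusion:
Individual areas: |Patch 1| = 56, |Patch 2| = 4.
|Patch 1∩Patch 2|: x∈[4,6], y∈[6,7] → 2·1 = 2.
|Patch 1 ∪ Patch 2| = 60 − 2 = 58.00.

58.00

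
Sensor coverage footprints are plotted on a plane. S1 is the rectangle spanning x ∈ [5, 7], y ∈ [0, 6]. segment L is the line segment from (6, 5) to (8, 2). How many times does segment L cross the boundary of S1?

The segment meets the boundary at (7,3.5).

1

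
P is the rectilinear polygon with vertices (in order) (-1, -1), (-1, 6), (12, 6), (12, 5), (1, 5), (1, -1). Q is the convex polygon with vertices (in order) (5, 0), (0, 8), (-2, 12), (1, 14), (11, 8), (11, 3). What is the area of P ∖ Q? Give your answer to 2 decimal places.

|P| = 25, |P∩Q| = 9.4375.
|P ∖ Q| = |P| − |P∩Q| = 25 − 9.4375 = 15.56.

15.56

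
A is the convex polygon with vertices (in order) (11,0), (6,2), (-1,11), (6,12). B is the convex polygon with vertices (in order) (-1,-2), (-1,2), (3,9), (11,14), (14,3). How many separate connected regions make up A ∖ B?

A ∖ B splits into 2 disjoint pieces (area 1.9956, area 15.5555).

2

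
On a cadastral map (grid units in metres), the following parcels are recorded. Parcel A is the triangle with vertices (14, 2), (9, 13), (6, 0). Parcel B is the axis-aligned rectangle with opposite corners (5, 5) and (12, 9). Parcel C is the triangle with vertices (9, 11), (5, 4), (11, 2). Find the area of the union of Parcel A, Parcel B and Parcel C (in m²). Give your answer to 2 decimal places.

By inclusion–exclusion:
Individual areas: |Parcel A| = 49, |Parcel B| = 28, |Parcel C| = 25.
|Parcel A∩Parcel B| = 16.0021.
|Parcel A∩Parcel C| = 18.9996.
|Parcel B∩Parcel C| = 12.6984.
|Parcel A∩Parcel B∩Parcel C| = 9.094.
|Parcel A ∪ Parcel B ∪ Parcel C| = 102 − 47.7001 + 9.094 = 63.39.

63.39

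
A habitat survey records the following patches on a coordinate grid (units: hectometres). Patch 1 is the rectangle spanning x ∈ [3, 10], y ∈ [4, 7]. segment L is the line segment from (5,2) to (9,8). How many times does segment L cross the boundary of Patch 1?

The segment meets the boundary at (8.333,7), (6.333,4).

2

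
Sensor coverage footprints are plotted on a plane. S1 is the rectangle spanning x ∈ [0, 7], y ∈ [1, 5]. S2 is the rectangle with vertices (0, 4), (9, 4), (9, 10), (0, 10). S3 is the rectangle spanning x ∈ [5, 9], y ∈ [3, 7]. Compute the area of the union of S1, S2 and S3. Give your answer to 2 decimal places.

77.00

By inclusion–exclusion:
Individual areas: |S1| = 28, |S2| = 54, |S3| = 16.
|S1∩S2|: x∈[0,7], y∈[4,5] → 7·1 = 7.
|S1∩S3|: x∈[5,7], y∈[3,5] → 2·2 = 4.
|S2∩S3|: x∈[5,9], y∈[4,7] → 4·3 = 12.
|S1∩S2∩S3| = 2.
|S1 ∪ S2 ∪ S3| = 98 − 23 + 2 = 77.00.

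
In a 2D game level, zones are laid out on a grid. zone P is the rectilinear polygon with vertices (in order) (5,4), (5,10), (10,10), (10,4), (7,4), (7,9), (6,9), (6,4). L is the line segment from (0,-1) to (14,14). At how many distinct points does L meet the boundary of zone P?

The segment meets the boundary at (7,6.5), (6,5.429), (5,4.357), (10,9.714).

4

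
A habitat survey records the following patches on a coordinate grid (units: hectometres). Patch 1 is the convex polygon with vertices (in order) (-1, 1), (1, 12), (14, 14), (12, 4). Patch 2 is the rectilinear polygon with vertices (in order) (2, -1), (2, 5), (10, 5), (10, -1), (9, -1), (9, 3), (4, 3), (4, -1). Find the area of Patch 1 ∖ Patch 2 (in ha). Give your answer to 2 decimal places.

113.97

|Patch 1| = 131.5, |Patch 1∩Patch 2| = 17.5256.
|Patch 1 ∖ Patch 2| = |Patch 1| − |Patch 1∩Patch 2| = 131.5 − 17.5256 = 113.97.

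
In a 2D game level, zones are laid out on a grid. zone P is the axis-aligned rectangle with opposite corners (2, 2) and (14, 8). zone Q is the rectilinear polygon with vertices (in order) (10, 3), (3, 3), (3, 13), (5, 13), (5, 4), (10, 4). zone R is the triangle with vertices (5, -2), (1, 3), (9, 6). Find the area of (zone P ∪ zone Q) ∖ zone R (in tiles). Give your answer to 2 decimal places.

|zone P ∪ zone Q| = 82.
|(zone P ∪ zone Q) ∩ zone R| = 14.8125.
|(zone P ∪ zone Q) ∖ zone R| = 82 − 14.8125 = 67.19.

67.19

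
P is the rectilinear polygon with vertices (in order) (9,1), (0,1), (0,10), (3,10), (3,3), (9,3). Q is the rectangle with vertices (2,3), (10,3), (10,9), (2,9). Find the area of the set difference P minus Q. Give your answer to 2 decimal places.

|P| = 39, |P∩Q| = 6.
|P ∖ Q| = |P| − |P∩Q| = 39 − 6 = 33.00.

33.00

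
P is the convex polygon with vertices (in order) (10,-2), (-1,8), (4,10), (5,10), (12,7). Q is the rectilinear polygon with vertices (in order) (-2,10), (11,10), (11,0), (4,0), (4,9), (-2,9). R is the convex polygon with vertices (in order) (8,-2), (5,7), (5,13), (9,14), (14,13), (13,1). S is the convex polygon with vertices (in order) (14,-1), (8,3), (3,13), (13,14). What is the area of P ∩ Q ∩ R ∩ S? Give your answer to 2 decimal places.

28.07

The intersection is the polygon with vertices (11,2.5), (10.71,1.194), (8,3), (5,9), (5,10), (11,7.429).
By the shoelace formula its area is 28.07.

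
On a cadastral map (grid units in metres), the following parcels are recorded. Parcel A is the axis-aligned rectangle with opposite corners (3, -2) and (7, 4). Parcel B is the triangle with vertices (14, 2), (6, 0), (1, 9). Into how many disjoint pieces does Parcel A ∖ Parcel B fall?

1

Parcel A ∖ Parcel B is a single connected region.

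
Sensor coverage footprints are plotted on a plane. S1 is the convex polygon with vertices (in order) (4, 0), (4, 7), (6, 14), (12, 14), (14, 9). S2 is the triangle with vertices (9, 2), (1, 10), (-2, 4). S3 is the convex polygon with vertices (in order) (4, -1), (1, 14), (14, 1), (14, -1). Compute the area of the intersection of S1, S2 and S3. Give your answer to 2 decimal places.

The intersection is the polygon with vertices (7.684,3.316), (6.689,2.42), (4,2.909), (4,7).
By the shoelace formula its area is 8.98.

8.98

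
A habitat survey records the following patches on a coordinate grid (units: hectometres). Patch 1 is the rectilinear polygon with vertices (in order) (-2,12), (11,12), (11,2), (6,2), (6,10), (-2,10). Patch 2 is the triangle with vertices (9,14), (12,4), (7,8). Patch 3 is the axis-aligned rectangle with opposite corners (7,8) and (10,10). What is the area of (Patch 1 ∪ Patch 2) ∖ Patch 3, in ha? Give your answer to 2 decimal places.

62.53

|Patch 1 ∪ Patch 2| = 68.5333.
|(Patch 1 ∪ Patch 2) ∩ Patch 3| = 6.
|(Patch 1 ∪ Patch 2) ∖ Patch 3| = 68.5333 − 6 = 62.53.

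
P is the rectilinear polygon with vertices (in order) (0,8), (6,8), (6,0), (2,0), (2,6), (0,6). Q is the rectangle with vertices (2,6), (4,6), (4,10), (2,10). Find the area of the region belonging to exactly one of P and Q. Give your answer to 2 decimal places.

36.00

|P| = 36, |Q| = 8, |P∩Q| = 4.
|P △ Q| = |P| + |Q| − 2·|P∩Q| = 36 + 8 − 8 = 36.00.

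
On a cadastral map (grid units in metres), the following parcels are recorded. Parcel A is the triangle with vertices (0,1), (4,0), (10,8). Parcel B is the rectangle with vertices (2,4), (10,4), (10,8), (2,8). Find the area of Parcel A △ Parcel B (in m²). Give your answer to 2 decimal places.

|Parcel A| = 19, |Parcel B| = 32, |Parcel A∩Parcel B| = 5.4286.
|Parcel A △ Parcel B| = |Parcel A| + |Parcel B| − 2·|Parcel A∩Parcel B| = 19 + 32 − 10.8571 = 40.14.

40.14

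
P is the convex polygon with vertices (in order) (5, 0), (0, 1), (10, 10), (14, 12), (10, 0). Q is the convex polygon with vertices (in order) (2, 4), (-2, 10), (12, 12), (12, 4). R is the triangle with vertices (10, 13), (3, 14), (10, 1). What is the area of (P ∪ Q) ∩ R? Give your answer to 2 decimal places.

28.70

The region (P ∪ Q) ∩ R is the polygon with vertices (10,11.714), (10,1), (4.643,10.949).
By the shoelace formula its area is 28.70.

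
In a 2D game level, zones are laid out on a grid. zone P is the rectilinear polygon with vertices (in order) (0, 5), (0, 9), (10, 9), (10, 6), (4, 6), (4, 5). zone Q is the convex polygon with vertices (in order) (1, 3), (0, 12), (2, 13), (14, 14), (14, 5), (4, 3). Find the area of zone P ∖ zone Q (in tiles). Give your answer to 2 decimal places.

|zone P| = 34, |zone P∩zone Q| = 31.7778.
|zone P ∖ zone Q| = |zone P| − |zone P∩zone Q| = 34 − 31.7778 = 2.22.

2.22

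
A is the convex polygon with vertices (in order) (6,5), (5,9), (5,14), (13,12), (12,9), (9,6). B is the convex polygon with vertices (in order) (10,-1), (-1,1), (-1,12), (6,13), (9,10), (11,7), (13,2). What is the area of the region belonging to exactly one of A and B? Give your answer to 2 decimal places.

139.74

|A| = 47.5, |B| = 146.5, |A∩B| = 27.1286.
|A △ B| = |A| + |B| − 2·|A∩B| = 47.5 + 146.5 − 54.2571 = 139.74.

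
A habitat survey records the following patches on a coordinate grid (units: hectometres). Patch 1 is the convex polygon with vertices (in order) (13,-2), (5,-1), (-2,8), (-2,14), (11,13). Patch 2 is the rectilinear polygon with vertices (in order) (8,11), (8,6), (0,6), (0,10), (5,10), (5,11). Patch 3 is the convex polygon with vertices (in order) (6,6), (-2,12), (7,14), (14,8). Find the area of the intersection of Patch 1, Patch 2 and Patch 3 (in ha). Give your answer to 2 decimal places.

The intersection is the polygon with vertices (5,10), (5,11), (8,11), (8,6.5), (6,6), (0.667,10).
By the shoelace formula its area is 21.17.

21.17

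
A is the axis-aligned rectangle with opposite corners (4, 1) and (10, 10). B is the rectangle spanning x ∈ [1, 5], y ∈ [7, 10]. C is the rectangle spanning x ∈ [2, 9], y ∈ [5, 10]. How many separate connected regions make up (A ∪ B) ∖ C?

(A ∪ B) ∖ C splits into 2 disjoint pieces (area 29, area 3).

2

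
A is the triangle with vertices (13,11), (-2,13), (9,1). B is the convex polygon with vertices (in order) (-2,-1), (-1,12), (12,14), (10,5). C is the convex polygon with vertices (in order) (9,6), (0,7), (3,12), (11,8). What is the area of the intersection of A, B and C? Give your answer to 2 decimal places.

31.11

The intersection is the polygon with vertices (10.571,7.571), (9,6), (3.897,6.567), (1.385,9.308), (3,12), (10.7,8.15).
By the shoelace formula its area is 31.11.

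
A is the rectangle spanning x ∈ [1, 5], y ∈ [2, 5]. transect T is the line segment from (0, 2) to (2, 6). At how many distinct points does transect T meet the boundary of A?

2

The segment meets the boundary at (1.5,5), (1,4).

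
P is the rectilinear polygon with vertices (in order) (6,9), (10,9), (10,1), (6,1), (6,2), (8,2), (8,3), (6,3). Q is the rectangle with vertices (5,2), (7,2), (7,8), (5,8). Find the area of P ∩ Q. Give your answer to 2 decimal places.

5.00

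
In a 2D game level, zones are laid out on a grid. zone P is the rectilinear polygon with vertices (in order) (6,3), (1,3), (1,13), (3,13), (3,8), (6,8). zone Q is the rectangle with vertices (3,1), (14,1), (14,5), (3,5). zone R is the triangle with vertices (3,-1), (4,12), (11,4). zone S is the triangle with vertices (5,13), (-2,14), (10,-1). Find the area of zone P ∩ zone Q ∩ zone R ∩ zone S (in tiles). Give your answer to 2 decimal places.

The intersection is the polygon with vertices (6,4), (5.2,5), (6,5).
By the shoelace formula its area is 0.40.

0.40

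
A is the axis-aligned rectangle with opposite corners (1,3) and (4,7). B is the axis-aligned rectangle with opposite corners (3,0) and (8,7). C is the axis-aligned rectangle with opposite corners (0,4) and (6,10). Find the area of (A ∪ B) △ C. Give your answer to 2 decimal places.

49.00

|A ∪ B| = 43.
|(A ∪ B) ∩ C| = 15.
|(A ∪ B) △ C| = 43 + 36 − 30 = 49.00.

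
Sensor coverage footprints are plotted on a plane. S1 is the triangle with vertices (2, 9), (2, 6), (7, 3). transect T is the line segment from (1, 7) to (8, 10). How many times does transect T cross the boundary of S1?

2

The segment meets the boundary at (2.965,7.842), (2,7.429).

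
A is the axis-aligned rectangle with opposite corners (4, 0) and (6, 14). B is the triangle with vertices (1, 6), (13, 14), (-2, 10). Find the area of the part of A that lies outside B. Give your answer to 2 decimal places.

21.60

|A| = 28, |A∩B| = 6.4.
|A ∖ B| = |A| − |A∩B| = 28 − 6.4 = 21.60.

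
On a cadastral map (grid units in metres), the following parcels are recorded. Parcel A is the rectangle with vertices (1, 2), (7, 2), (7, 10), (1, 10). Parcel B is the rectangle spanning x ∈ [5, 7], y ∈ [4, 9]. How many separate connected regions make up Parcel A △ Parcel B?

1

Parcel A △ Parcel B is a single connected region.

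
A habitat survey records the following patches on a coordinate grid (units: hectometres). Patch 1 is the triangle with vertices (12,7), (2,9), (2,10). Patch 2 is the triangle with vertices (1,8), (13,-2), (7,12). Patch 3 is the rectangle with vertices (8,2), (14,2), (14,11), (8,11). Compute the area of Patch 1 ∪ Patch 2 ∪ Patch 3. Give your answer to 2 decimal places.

96.28

By inclusion–exclusion:
Individual areas: |Patch 1| = 5, |Patch 2| = 54, |Patch 3| = 54.
|Patch 1∩Patch 2| = 3.6323.
|Patch 1∩Patch 3| = 0.8.
|Patch 2∩Patch 3| = 12.5786.
|Patch 1∩Patch 2∩Patch 3| = 0.2877.
|Patch 1 ∪ Patch 2 ∪ Patch 3| = 113 − 17.0108 + 0.2877 = 96.28.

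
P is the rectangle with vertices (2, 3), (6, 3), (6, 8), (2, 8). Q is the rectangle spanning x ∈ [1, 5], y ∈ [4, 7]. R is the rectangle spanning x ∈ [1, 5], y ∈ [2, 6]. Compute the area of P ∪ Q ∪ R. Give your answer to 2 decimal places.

28.00

By inclusion–exclusion:
Individual areas: |P| = 20, |Q| = 12, |R| = 16.
|P∩Q|: x∈[2,5], y∈[4,7] → 3·3 = 9.
|P∩R|: x∈[2,5], y∈[3,6] → 3·3 = 9.
|Q∩R|: x∈[1,5], y∈[4,6] → 4·2 = 8.
|P∩Q∩R| = 6.
|P ∪ Q ∪ R| = 48 − 26 + 6 = 28.00.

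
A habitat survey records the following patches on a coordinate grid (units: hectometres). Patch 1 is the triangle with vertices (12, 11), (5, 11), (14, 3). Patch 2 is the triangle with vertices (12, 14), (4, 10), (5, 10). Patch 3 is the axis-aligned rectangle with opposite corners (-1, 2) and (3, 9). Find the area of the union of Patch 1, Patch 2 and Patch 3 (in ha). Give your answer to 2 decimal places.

57.63

By inclusion–exclusion:
Individual areas: |Patch 1| = 28, |Patch 2| = 2, |Patch 3| = 28.
|Patch 1∩Patch 2| = 0.3726.
|Patch 1∩Patch 3| = 0.
|Patch 2∩Patch 3| = 0.
|Patch 1∩Patch 2∩Patch 3| = 0.
|Patch 1 ∪ Patch 2 ∪ Patch 3| = 58 − 0.3726 + 0 = 57.63.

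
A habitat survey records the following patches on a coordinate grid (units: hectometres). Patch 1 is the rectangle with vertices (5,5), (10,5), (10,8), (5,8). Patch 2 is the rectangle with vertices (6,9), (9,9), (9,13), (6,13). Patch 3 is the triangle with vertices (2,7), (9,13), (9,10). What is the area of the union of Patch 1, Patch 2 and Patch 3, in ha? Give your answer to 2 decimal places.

By inclusion–exclusion:
Individual areas: |Patch 1| = 15, |Patch 2| = 12, |Patch 3| = 10.5.
|Patch 1∩Patch 2| = 0 (no overlap).
|Patch 1∩Patch 3| = 0.
|Patch 2∩Patch 3| = 6.9762.
|Patch 1∩Patch 2∩Patch 3| = 0.
|Patch 1 ∪ Patch 2 ∪ Patch 3| = 37.5 − 6.9762 + 0 = 30.52.

30.52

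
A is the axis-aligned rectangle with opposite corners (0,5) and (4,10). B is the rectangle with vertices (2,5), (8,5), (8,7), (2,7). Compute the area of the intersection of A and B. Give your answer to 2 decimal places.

|A∩B|: x∈[2,4], y∈[5,7] → 2·2 = 4.

4.00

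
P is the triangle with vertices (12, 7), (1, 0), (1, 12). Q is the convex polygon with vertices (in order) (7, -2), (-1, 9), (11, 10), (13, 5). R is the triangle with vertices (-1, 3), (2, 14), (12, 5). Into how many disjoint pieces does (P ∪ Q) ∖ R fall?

3

(P ∪ Q) ∖ R splits into 3 disjoint pieces (area 51.7502, area 1.453, area 0.337).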